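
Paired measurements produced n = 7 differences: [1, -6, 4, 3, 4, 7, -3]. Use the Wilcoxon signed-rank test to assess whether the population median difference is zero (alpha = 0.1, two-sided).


Step 1: Drop any zero differences (none here) and take |d_i|.
|d| = [1, 6, 4, 3, 4, 7, 3]
Step 2: Midrank |d_i| (ties get averaged ranks).
ranks: |1|->1, |6|->6, |4|->4.5, |3|->2.5, |4|->4.5, |7|->7, |3|->2.5
Step 3: Attach original signs; sum ranks with positive sign and with negative sign.
W+ = 1 + 4.5 + 2.5 + 4.5 + 7 = 19.5
W- = 6 + 2.5 = 8.5
(Check: W+ + W- = 28 should equal n(n+1)/2 = 28.)
Step 4: Test statistic W = min(W+, W-) = 8.5.
Step 5: Ties in |d|, so use the tie-corrected normal approximation.
        E[W] = n(n+1)/4 = 7*8/4 = 14.
        Tie groups: |d|=3 (t=2), |d|=4 (t=2); sum(t^3 - t) = 12.
        Var[W] = n(n+1)(2n+1)/24 - sum(t^3-t)/48 = 840/24 - 12/48 = 34.75.
        z = (W - E[W]) / sqrt(Var[W]) = (8.5 - 14) / 5.8949 = -0.9330.
        Two-sided p = 2*Phi(z) = 0.350816.
Step 6: alpha = 0.1. fail to reject H0.

W+ = 19.5, W- = 8.5, W = min = 8.5, p = 0.350816, fail to reject H0.


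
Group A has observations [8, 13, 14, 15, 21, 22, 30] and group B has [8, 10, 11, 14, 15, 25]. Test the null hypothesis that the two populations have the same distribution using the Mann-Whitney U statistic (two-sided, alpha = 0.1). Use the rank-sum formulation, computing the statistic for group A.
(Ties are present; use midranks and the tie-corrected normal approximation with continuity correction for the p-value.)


Step 1: Combine and sort all 13 observations; assign midranks.
sorted (value, group): (8,X), (8,Y), (10,Y), (11,Y), (13,X), (14,X), (14,Y), (15,X), (15,Y), (21,X), (22,X), (25,Y), (30,X)
ranks: 8->1.5, 8->1.5, 10->3, 11->4, 13->5, 14->6.5, 14->6.5, 15->8.5, 15->8.5, 21->10, 22->11, 25->12, 30->13
Step 2: Rank sum for X: R1 = 1.5 + 5 + 6.5 + 8.5 + 10 + 11 + 13 = 55.5.
Step 3: U_X = R1 - n1(n1+1)/2 = 55.5 - 7*8/2 = 55.5 - 28 = 27.5.
       U_Y = n1*n2 - U_X = 42 - 27.5 = 14.5.
Step 4: Ties are present, so use the tie-corrected normal approximation (with continuity correction) for the p-value.
Step 5: p-value = 0.389405; compare to alpha = 0.1. fail to reject H0.

U_X = 27.5, p = 0.389405, fail to reject H0 at alpha = 0.1.


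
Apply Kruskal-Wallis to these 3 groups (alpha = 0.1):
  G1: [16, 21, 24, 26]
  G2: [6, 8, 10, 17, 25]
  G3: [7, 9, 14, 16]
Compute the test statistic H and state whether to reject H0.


Step 1: Combine all N = 13 observations and assign midranks.
sorted (value, group, rank): (6,G2,1), (7,G3,2), (8,G2,3), (9,G3,4), (10,G2,5), (14,G3,6), (16,G1,7.5), (16,G3,7.5), (17,G2,9), (21,G1,10), (24,G1,11), (25,G2,12), (26,G1,13)
Step 2: Sum ranks within each group.
R_1 = 41.5 (n_1 = 4)
R_2 = 30 (n_2 = 5)
R_3 = 19.5 (n_3 = 4)
Step 3: H = 12/(N(N+1)) * sum(R_i^2/n_i) - 3(N+1)
     = 12/(13*14) * (41.5^2/4 + 30^2/5 + 19.5^2/4) - 3*14
     = 0.065934 * 705.625 - 42
     = 4.524725.
Step 4: Ties present; correction factor C = 1 - 6/(13^3 - 13) = 0.997253. Corrected H = 4.524725 / 0.997253 = 4.537190.
Step 5: Under H0, H ~ chi^2(2); p-value = 0.103457.
Step 6: alpha = 0.1. fail to reject H0.

H = 4.5372, df = 2, p = 0.103457, fail to reject H0.


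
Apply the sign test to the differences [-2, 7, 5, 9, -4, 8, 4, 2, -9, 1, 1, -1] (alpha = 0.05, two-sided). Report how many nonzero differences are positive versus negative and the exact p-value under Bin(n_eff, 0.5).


Step 1: Discard zero differences. Original n = 12; n_eff = number of nonzero differences = 12.
Nonzero differences (with sign): -2, +7, +5, +9, -4, +8, +4, +2, -9, +1, +1, -1
Step 2: Count signs: positive = 8, negative = 4.
Step 3: Under H0: P(positive) = 0.5, so the number of positives S ~ Bin(12, 0.5).
Step 4: Two-sided exact p-value = sum of Bin(12,0.5) probabilities at or below the observed probability = 0.387695.
Step 5: alpha = 0.05. fail to reject H0.

n_eff = 12, pos = 8, neg = 4, p = 0.387695, fail to reject H0.


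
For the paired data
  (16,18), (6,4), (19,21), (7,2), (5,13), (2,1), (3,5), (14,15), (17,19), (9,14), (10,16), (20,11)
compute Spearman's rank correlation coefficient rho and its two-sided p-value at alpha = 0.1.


Step 1: Rank x and y separately (midranks; no ties here).
rank(x): 16->9, 6->4, 19->11, 7->5, 5->3, 2->1, 3->2, 14->8, 17->10, 9->6, 10->7, 20->12
rank(y): 18->10, 4->3, 21->12, 2->2, 13->6, 1->1, 5->4, 15->8, 19->11, 14->7, 16->9, 11->5
Step 2: d_i = R_x(i) - R_y(i); compute d_i^2.
  (9-10)^2=1, (4-3)^2=1, (11-12)^2=1, (5-2)^2=9, (3-6)^2=9, (1-1)^2=0, (2-4)^2=4, (8-8)^2=0, (10-11)^2=1, (6-7)^2=1, (7-9)^2=4, (12-5)^2=49
sum(d^2) = 80.
Step 3: rho = 1 - 6*80 / (12*(12^2 - 1)) = 1 - 480/1716 = 0.720280.
Step 4: Under H0, t = rho * sqrt((n-2)/(1-rho^2)) = 3.2835 ~ t(10).
Step 5: Two-sided p-value from the t-distribution with 10 df = 0.008240.
Step 6: alpha = 0.1. reject H0.

rho = 0.7203, p = 0.008240, reject H0 at alpha = 0.1.


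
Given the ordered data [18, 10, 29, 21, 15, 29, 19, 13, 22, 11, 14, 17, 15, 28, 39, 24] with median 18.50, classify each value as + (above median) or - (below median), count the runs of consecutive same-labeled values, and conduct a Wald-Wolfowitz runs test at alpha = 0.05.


Step 1: Compute median = 18.50; label A = above, B = below.
Labels in order: BBAABAABABBBBAAA  (n_A = 8, n_B = 8)
Step 2: Count runs R = 8.
Step 3: Under H0 (random ordering), E[R] = 2*n_A*n_B/(n_A+n_B) + 1 = 2*8*8/16 + 1 = 9.0000.
        Var[R] = 2*n_A*n_B*(2*n_A*n_B - n_A - n_B) / ((n_A+n_B)^2 * (n_A+n_B-1)) = 14336/3840 = 3.7333.
        SD[R] = 1.9322.
Step 4: Continuity-corrected z = (R + 0.5 - E[R]) / SD[R] = (8 + 0.5 - 9.0000) / 1.9322 = -0.2588.
Step 5: Two-sided p-value via normal approximation = 2*(1 - Phi(|z|)) = 0.795809.
Step 6: alpha = 0.05. fail to reject H0.

R = 8, z = -0.2588, p = 0.795809, fail to reject H0.


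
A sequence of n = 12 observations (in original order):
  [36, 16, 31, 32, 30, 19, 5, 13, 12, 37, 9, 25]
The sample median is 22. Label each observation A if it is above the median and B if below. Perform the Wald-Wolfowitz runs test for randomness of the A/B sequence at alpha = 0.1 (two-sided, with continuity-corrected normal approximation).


Step 1: Compute median = 22; label A = above, B = below.
Labels in order: ABAAABBBBABA  (n_A = 6, n_B = 6)
Step 2: Count runs R = 7.
Step 3: Under H0 (random ordering), E[R] = 2*n_A*n_B/(n_A+n_B) + 1 = 2*6*6/12 + 1 = 7.0000.
        Var[R] = 2*n_A*n_B*(2*n_A*n_B - n_A - n_B) / ((n_A+n_B)^2 * (n_A+n_B-1)) = 4320/1584 = 2.7273.
        SD[R] = 1.6514.
Step 4: R = E[R], so z = 0 with no continuity correction.
Step 5: Two-sided p-value via normal approximation = 2*(1 - Phi(|z|)) = 1.000000.
Step 6: alpha = 0.1. fail to reject H0.

R = 7, z = 0.0000, p = 1.000000, fail to reject H0.


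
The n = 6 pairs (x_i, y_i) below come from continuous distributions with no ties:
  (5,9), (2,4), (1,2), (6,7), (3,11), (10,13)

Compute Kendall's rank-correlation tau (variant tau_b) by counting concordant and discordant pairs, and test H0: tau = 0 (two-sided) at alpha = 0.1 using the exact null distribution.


Step 1: Enumerate the 15 unordered pairs (i,j) with i<j and classify each by sign(x_j-x_i) * sign(y_j-y_i).
  (1,2):dx=-3,dy=-5->C; (1,3):dx=-4,dy=-7->C; (1,4):dx=+1,dy=-2->D; (1,5):dx=-2,dy=+2->D
  (1,6):dx=+5,dy=+4->C; (2,3):dx=-1,dy=-2->C; (2,4):dx=+4,dy=+3->C; (2,5):dx=+1,dy=+7->C
  (2,6):dx=+8,dy=+9->C; (3,4):dx=+5,dy=+5->C; (3,5):dx=+2,dy=+9->C; (3,6):dx=+9,dy=+11->C
  (4,5):dx=-3,dy=+4->D; (4,6):dx=+4,dy=+6->C; (5,6):dx=+7,dy=+2->C
Step 2: C = 12, D = 3, total pairs = 15.
Step 3: tau = (C - D)/(n(n-1)/2) = (12 - 3)/15 = 0.600000.
Step 4: Exact two-sided p-value (enumerate n! = 720 permutations of y under H0): p = 0.136111.
Step 5: alpha = 0.1. fail to reject H0.

tau_b = 0.6000 (C=12, D=3), p = 0.136111, fail to reject H0.


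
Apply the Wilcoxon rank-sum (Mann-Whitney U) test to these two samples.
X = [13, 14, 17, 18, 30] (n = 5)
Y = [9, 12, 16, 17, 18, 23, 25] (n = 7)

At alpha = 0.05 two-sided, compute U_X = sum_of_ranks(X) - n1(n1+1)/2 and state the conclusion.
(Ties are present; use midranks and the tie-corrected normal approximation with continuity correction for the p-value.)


Step 1: Combine and sort all 12 observations; assign midranks.
sorted (value, group): (9,Y), (12,Y), (13,X), (14,X), (16,Y), (17,X), (17,Y), (18,X), (18,Y), (23,Y), (25,Y), (30,X)
ranks: 9->1, 12->2, 13->3, 14->4, 16->5, 17->6.5, 17->6.5, 18->8.5, 18->8.5, 23->10, 25->11, 30->12
Step 2: Rank sum for X: R1 = 3 + 4 + 6.5 + 8.5 + 12 = 34.
Step 3: U_X = R1 - n1(n1+1)/2 = 34 - 5*6/2 = 34 - 15 = 19.
       U_Y = n1*n2 - U_X = 35 - 19 = 16.
Step 4: Ties are present, so use the tie-corrected normal approximation (with continuity correction) for the p-value.
Step 5: p-value = 0.870542; compare to alpha = 0.05. fail to reject H0.

U_X = 19, p = 0.870542, fail to reject H0 at alpha = 0.05.


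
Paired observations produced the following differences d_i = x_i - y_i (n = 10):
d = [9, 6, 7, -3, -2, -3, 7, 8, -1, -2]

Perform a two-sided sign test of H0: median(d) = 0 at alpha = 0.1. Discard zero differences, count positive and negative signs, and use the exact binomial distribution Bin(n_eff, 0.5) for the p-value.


Step 1: Discard zero differences. Original n = 10; n_eff = number of nonzero differences = 10.
Nonzero differences (with sign): +9, +6, +7, -3, -2, -3, +7, +8, -1, -2
Step 2: Count signs: positive = 5, negative = 5.
Step 3: Under H0: P(positive) = 0.5, so the number of positives S ~ Bin(10, 0.5).
Step 4: Two-sided exact p-value = sum of Bin(10,0.5) probabilities at or below the observed probability = 1.000000.
Step 5: alpha = 0.1. fail to reject H0.

n_eff = 10, pos = 5, neg = 5, p = 1.000000, fail to reject H0.


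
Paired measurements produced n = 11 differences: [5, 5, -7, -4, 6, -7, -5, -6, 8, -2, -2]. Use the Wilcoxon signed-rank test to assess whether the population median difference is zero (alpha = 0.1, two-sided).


Step 1: Drop any zero differences (none here) and take |d_i|.
|d| = [5, 5, 7, 4, 6, 7, 5, 6, 8, 2, 2]
Step 2: Midrank |d_i| (ties get averaged ranks).
ranks: |5|->5, |5|->5, |7|->9.5, |4|->3, |6|->7.5, |7|->9.5, |5|->5, |6|->7.5, |8|->11, |2|->1.5, |2|->1.5
Step 3: Attach original signs; sum ranks with positive sign and with negative sign.
W+ = 5 + 5 + 7.5 + 11 = 28.5
W- = 9.5 + 3 + 9.5 + 5 + 7.5 + 1.5 + 1.5 = 37.5
(Check: W+ + W- = 66 should equal n(n+1)/2 = 66.)
Step 4: Test statistic W = min(W+, W-) = 28.5.
Step 5: Ties in |d|, so use the tie-corrected normal approximation.
        E[W] = n(n+1)/4 = 11*12/4 = 33.
        Tie groups: |d|=2 (t=2), |d|=5 (t=3), |d|=6 (t=2), |d|=7 (t=2); sum(t^3 - t) = 42.
        Var[W] = n(n+1)(2n+1)/24 - sum(t^3-t)/48 = 3036/24 - 42/48 = 125.625.
        z = (W - E[W]) / sqrt(Var[W]) = (28.5 - 33) / 11.2083 = -0.4015.
        Two-sided p = 2*Phi(z) = 0.688060.
Step 6: alpha = 0.1. fail to reject H0.

W+ = 28.5, W- = 37.5, W = min = 28.5, p = 0.688060, fail to reject H0.


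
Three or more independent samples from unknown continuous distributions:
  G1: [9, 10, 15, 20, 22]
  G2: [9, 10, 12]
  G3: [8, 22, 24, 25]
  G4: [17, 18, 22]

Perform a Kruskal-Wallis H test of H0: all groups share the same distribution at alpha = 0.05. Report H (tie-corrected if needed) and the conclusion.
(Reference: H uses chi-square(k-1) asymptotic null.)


Step 1: Combine all N = 15 observations and assign midranks.
sorted (value, group, rank): (8,G3,1), (9,G1,2.5), (9,G2,2.5), (10,G1,4.5), (10,G2,4.5), (12,G2,6), (15,G1,7), (17,G4,8), (18,G4,9), (20,G1,10), (22,G1,12), (22,G3,12), (22,G4,12), (24,G3,14), (25,G3,15)
Step 2: Sum ranks within each group.
R_1 = 36 (n_1 = 5)
R_2 = 13 (n_2 = 3)
R_3 = 42 (n_3 = 4)
R_4 = 29 (n_4 = 3)
Step 3: H = 12/(N(N+1)) * sum(R_i^2/n_i) - 3(N+1)
     = 12/(15*16) * (36^2/5 + 13^2/3 + 42^2/4 + 29^2/3) - 3*16
     = 0.050000 * 1036.87 - 48
     = 3.843333.
Step 4: Ties present; correction factor C = 1 - 36/(15^3 - 15) = 0.989286. Corrected H = 3.843333 / 0.989286 = 3.884958.
Step 5: Under H0, H ~ chi^2(3); p-value = 0.274158.
Step 6: alpha = 0.05. fail to reject H0.

H = 3.8850, df = 3, p = 0.274158, fail to reject H0.


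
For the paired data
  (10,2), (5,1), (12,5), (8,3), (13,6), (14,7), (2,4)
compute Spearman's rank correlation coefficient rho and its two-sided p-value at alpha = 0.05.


Step 1: Rank x and y separately (midranks; no ties here).
rank(x): 10->4, 5->2, 12->5, 8->3, 13->6, 14->7, 2->1
rank(y): 2->2, 1->1, 5->5, 3->3, 6->6, 7->7, 4->4
Step 2: d_i = R_x(i) - R_y(i); compute d_i^2.
  (4-2)^2=4, (2-1)^2=1, (5-5)^2=0, (3-3)^2=0, (6-6)^2=0, (7-7)^2=0, (1-4)^2=9
sum(d^2) = 14.
Step 3: rho = 1 - 6*14 / (7*(7^2 - 1)) = 1 - 84/336 = 0.750000.
Step 4: Under H0, t = rho * sqrt((n-2)/(1-rho^2)) = 2.5355 ~ t(5).
Step 5: Two-sided p-value from the t-distribution with 5 df = 0.052181.
Step 6: alpha = 0.05. fail to reject H0.

rho = 0.7500, p = 0.052181, fail to reject H0 at alpha = 0.05.


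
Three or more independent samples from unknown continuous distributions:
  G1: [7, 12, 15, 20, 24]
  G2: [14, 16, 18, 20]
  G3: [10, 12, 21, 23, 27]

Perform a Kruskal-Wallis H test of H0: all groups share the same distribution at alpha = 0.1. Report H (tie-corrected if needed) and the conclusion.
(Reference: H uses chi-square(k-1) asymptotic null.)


Step 1: Combine all N = 14 observations and assign midranks.
sorted (value, group, rank): (7,G1,1), (10,G3,2), (12,G1,3.5), (12,G3,3.5), (14,G2,5), (15,G1,6), (16,G2,7), (18,G2,8), (20,G1,9.5), (20,G2,9.5), (21,G3,11), (23,G3,12), (24,G1,13), (27,G3,14)
Step 2: Sum ranks within each group.
R_1 = 33 (n_1 = 5)
R_2 = 29.5 (n_2 = 4)
R_3 = 42.5 (n_3 = 5)
Step 3: H = 12/(N(N+1)) * sum(R_i^2/n_i) - 3(N+1)
     = 12/(14*15) * (33^2/5 + 29.5^2/4 + 42.5^2/5) - 3*15
     = 0.057143 * 796.612 - 45
     = 0.520714.
Step 4: Ties present; correction factor C = 1 - 12/(14^3 - 14) = 0.995604. Corrected H = 0.520714 / 0.995604 = 0.523013.
Step 5: Under H0, H ~ chi^2(2); p-value = 0.769891.
Step 6: alpha = 0.1. fail to reject H0.

H = 0.5230, df = 2, p = 0.769891, fail to reject H0.


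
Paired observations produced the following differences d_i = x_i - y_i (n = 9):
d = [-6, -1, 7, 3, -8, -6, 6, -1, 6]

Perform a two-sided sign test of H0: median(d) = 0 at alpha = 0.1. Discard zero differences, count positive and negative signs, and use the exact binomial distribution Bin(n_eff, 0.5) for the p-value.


Step 1: Discard zero differences. Original n = 9; n_eff = number of nonzero differences = 9.
Nonzero differences (with sign): -6, -1, +7, +3, -8, -6, +6, -1, +6
Step 2: Count signs: positive = 4, negative = 5.
Step 3: Under H0: P(positive) = 0.5, so the number of positives S ~ Bin(9, 0.5).
Step 4: Two-sided exact p-value = sum of Bin(9,0.5) probabilities at or below the observed probability = 1.000000.
Step 5: alpha = 0.1. fail to reject H0.

n_eff = 9, pos = 4, neg = 5, p = 1.000000, fail to reject H0.


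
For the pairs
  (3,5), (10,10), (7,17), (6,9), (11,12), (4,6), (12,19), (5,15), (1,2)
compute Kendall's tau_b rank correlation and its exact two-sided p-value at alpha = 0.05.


Step 1: Enumerate the 36 unordered pairs (i,j) with i<j and classify each by sign(x_j-x_i) * sign(y_j-y_i).
  (1,2):dx=+7,dy=+5->C; (1,3):dx=+4,dy=+12->C; (1,4):dx=+3,dy=+4->C; (1,5):dx=+8,dy=+7->C
  (1,6):dx=+1,dy=+1->C; (1,7):dx=+9,dy=+14->C; (1,8):dx=+2,dy=+10->C; (1,9):dx=-2,dy=-3->C
  (2,3):dx=-3,dy=+7->D; (2,4):dx=-4,dy=-1->C; (2,5):dx=+1,dy=+2->C; (2,6):dx=-6,dy=-4->C
  (2,7):dx=+2,dy=+9->C; (2,8):dx=-5,dy=+5->D; (2,9):dx=-9,dy=-8->C; (3,4):dx=-1,dy=-8->C
  (3,5):dx=+4,dy=-5->D; (3,6):dx=-3,dy=-11->C; (3,7):dx=+5,dy=+2->C; (3,8):dx=-2,dy=-2->C
  (3,9):dx=-6,dy=-15->C; (4,5):dx=+5,dy=+3->C; (4,6):dx=-2,dy=-3->C; (4,7):dx=+6,dy=+10->C
  (4,8):dx=-1,dy=+6->D; (4,9):dx=-5,dy=-7->C; (5,6):dx=-7,dy=-6->C; (5,7):dx=+1,dy=+7->C
  (5,8):dx=-6,dy=+3->D; (5,9):dx=-10,dy=-10->C; (6,7):dx=+8,dy=+13->C; (6,8):dx=+1,dy=+9->C
  (6,9):dx=-3,dy=-4->C; (7,8):dx=-7,dy=-4->C; (7,9):dx=-11,dy=-17->C; (8,9):dx=-4,dy=-13->C
Step 2: C = 31, D = 5, total pairs = 36.
Step 3: tau = (C - D)/(n(n-1)/2) = (31 - 5)/36 = 0.722222.
Step 4: Exact two-sided p-value (enumerate n! = 362880 permutations of y under H0): p = 0.005886.
Step 5: alpha = 0.05. reject H0.

tau_b = 0.7222 (C=31, D=5), p = 0.005886, reject H0.


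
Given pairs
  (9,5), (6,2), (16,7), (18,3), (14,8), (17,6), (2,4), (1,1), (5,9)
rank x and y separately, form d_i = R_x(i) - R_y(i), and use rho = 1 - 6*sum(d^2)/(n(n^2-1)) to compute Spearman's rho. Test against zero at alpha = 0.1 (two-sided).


Step 1: Rank x and y separately (midranks; no ties here).
rank(x): 9->5, 6->4, 16->7, 18->9, 14->6, 17->8, 2->2, 1->1, 5->3
rank(y): 5->5, 2->2, 7->7, 3->3, 8->8, 6->6, 4->4, 1->1, 9->9
Step 2: d_i = R_x(i) - R_y(i); compute d_i^2.
  (5-5)^2=0, (4-2)^2=4, (7-7)^2=0, (9-3)^2=36, (6-8)^2=4, (8-6)^2=4, (2-4)^2=4, (1-1)^2=0, (3-9)^2=36
sum(d^2) = 88.
Step 3: rho = 1 - 6*88 / (9*(9^2 - 1)) = 1 - 528/720 = 0.266667.
Step 4: Under H0, t = rho * sqrt((n-2)/(1-rho^2)) = 0.7320 ~ t(7).
Step 5: Two-sided p-value from the t-distribution with 7 df = 0.487922.
Step 6: alpha = 0.1. fail to reject H0.

rho = 0.2667, p = 0.487922, fail to reject H0 at alpha = 0.1.


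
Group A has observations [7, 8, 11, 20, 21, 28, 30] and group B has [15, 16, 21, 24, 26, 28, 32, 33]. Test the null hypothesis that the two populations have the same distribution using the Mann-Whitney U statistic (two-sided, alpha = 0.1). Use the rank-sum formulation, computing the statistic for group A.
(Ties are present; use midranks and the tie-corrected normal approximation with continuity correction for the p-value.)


Step 1: Combine and sort all 15 observations; assign midranks.
sorted (value, group): (7,X), (8,X), (11,X), (15,Y), (16,Y), (20,X), (21,X), (21,Y), (24,Y), (26,Y), (28,X), (28,Y), (30,X), (32,Y), (33,Y)
ranks: 7->1, 8->2, 11->3, 15->4, 16->5, 20->6, 21->7.5, 21->7.5, 24->9, 26->10, 28->11.5, 28->11.5, 30->13, 32->14, 33->15
Step 2: Rank sum for X: R1 = 1 + 2 + 3 + 6 + 7.5 + 11.5 + 13 = 44.
Step 3: U_X = R1 - n1(n1+1)/2 = 44 - 7*8/2 = 44 - 28 = 16.
       U_Y = n1*n2 - U_X = 56 - 16 = 40.
Step 4: Ties are present, so use the tie-corrected normal approximation (with continuity correction) for the p-value.
Step 5: p-value = 0.182450; compare to alpha = 0.1. fail to reject H0.

U_X = 16, p = 0.182450, fail to reject H0 at alpha = 0.1.


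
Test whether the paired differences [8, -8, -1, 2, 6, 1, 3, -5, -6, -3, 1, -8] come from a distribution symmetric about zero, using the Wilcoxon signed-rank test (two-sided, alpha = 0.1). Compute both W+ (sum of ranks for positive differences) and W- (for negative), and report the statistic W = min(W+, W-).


Step 1: Drop any zero differences (none here) and take |d_i|.
|d| = [8, 8, 1, 2, 6, 1, 3, 5, 6, 3, 1, 8]
Step 2: Midrank |d_i| (ties get averaged ranks).
ranks: |8|->11, |8|->11, |1|->2, |2|->4, |6|->8.5, |1|->2, |3|->5.5, |5|->7, |6|->8.5, |3|->5.5, |1|->2, |8|->11
Step 3: Attach original signs; sum ranks with positive sign and with negative sign.
W+ = 11 + 4 + 8.5 + 2 + 5.5 + 2 = 33
W- = 11 + 2 + 7 + 8.5 + 5.5 + 11 = 45
(Check: W+ + W- = 78 should equal n(n+1)/2 = 78.)
Step 4: Test statistic W = min(W+, W-) = 33.
Step 5: Ties in |d|, so use the tie-corrected normal approximation.
        E[W] = n(n+1)/4 = 12*13/4 = 39.
        Tie groups: |d|=1 (t=3), |d|=3 (t=2), |d|=6 (t=2), |d|=8 (t=3); sum(t^3 - t) = 60.
        Var[W] = n(n+1)(2n+1)/24 - sum(t^3-t)/48 = 3900/24 - 60/48 = 161.25.
        z = (W - E[W]) / sqrt(Var[W]) = (33 - 39) / 12.6984 = -0.4725.
        Two-sided p = 2*Phi(z) = 0.636570.
Step 6: alpha = 0.1. fail to reject H0.

W+ = 33, W- = 45, W = min = 33, p = 0.636570, fail to reject H0.


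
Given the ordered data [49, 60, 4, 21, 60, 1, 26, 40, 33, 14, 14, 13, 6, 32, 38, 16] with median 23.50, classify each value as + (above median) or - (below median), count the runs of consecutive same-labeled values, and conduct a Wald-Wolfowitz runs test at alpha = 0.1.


Step 1: Compute median = 23.50; label A = above, B = below.
Labels in order: AABBABAAABBBBAAB  (n_A = 8, n_B = 8)
Step 2: Count runs R = 8.
Step 3: Under H0 (random ordering), E[R] = 2*n_A*n_B/(n_A+n_B) + 1 = 2*8*8/16 + 1 = 9.0000.
        Var[R] = 2*n_A*n_B*(2*n_A*n_B - n_A - n_B) / ((n_A+n_B)^2 * (n_A+n_B-1)) = 14336/3840 = 3.7333.
        SD[R] = 1.9322.
Step 4: Continuity-corrected z = (R + 0.5 - E[R]) / SD[R] = (8 + 0.5 - 9.0000) / 1.9322 = -0.2588.
Step 5: Two-sided p-value via normal approximation = 2*(1 - Phi(|z|)) = 0.795809.
Step 6: alpha = 0.1. fail to reject H0.

R = 8, z = -0.2588, p = 0.795809, fail to reject H0.


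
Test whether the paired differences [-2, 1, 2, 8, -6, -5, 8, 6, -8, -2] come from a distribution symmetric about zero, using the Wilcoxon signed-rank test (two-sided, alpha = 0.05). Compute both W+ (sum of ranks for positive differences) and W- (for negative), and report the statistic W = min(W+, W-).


Step 1: Drop any zero differences (none here) and take |d_i|.
|d| = [2, 1, 2, 8, 6, 5, 8, 6, 8, 2]
Step 2: Midrank |d_i| (ties get averaged ranks).
ranks: |2|->3, |1|->1, |2|->3, |8|->9, |6|->6.5, |5|->5, |8|->9, |6|->6.5, |8|->9, |2|->3
Step 3: Attach original signs; sum ranks with positive sign and with negative sign.
W+ = 1 + 3 + 9 + 9 + 6.5 = 28.5
W- = 3 + 6.5 + 5 + 9 + 3 = 26.5
(Check: W+ + W- = 55 should equal n(n+1)/2 = 55.)
Step 4: Test statistic W = min(W+, W-) = 26.5.
Step 5: Ties in |d|, so use the tie-corrected normal approximation.
        E[W] = n(n+1)/4 = 10*11/4 = 27.5.
        Tie groups: |d|=2 (t=3), |d|=6 (t=2), |d|=8 (t=3); sum(t^3 - t) = 54.
        Var[W] = n(n+1)(2n+1)/24 - sum(t^3-t)/48 = 2310/24 - 54/48 = 95.125.
        z = (W - E[W]) / sqrt(Var[W]) = (26.5 - 27.5) / 9.7532 = -0.1025.
        Two-sided p = 2*Phi(z) = 0.918336.
Step 6: alpha = 0.05. fail to reject H0.

W+ = 28.5, W- = 26.5, W = min = 26.5, p = 0.918336, fail to reject H0.


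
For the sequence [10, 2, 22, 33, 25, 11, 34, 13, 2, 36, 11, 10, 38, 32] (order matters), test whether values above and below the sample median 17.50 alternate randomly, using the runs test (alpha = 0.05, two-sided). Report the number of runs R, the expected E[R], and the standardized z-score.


Step 1: Compute median = 17.50; label A = above, B = below.
Labels in order: BBAAABABBABBAA  (n_A = 7, n_B = 7)
Step 2: Count runs R = 8.
Step 3: Under H0 (random ordering), E[R] = 2*n_A*n_B/(n_A+n_B) + 1 = 2*7*7/14 + 1 = 8.0000.
        Var[R] = 2*n_A*n_B*(2*n_A*n_B - n_A - n_B) / ((n_A+n_B)^2 * (n_A+n_B-1)) = 8232/2548 = 3.2308.
        SD[R] = 1.7974.
Step 4: R = E[R], so z = 0 with no continuity correction.
Step 5: Two-sided p-value via normal approximation = 2*(1 - Phi(|z|)) = 1.000000.
Step 6: alpha = 0.05. fail to reject H0.

R = 8, z = 0.0000, p = 1.000000, fail to reject H0.


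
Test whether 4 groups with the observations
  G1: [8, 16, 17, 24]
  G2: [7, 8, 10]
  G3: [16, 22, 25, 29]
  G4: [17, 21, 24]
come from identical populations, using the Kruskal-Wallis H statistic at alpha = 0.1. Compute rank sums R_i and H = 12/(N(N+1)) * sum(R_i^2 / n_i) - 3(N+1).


Step 1: Combine all N = 14 observations and assign midranks.
sorted (value, group, rank): (7,G2,1), (8,G1,2.5), (8,G2,2.5), (10,G2,4), (16,G1,5.5), (16,G3,5.5), (17,G1,7.5), (17,G4,7.5), (21,G4,9), (22,G3,10), (24,G1,11.5), (24,G4,11.5), (25,G3,13), (29,G3,14)
Step 2: Sum ranks within each group.
R_1 = 27 (n_1 = 4)
R_2 = 7.5 (n_2 = 3)
R_3 = 42.5 (n_3 = 4)
R_4 = 28 (n_4 = 3)
Step 3: H = 12/(N(N+1)) * sum(R_i^2/n_i) - 3(N+1)
     = 12/(14*15) * (27^2/4 + 7.5^2/3 + 42.5^2/4 + 28^2/3) - 3*15
     = 0.057143 * 913.896 - 45
     = 7.222619.
Step 4: Ties present; correction factor C = 1 - 24/(14^3 - 14) = 0.991209. Corrected H = 7.222619 / 0.991209 = 7.286678.
Step 5: Under H0, H ~ chi^2(3); p-value = 0.063301.
Step 6: alpha = 0.1. reject H0.

H = 7.2867, df = 3, p = 0.063301, reject H0.


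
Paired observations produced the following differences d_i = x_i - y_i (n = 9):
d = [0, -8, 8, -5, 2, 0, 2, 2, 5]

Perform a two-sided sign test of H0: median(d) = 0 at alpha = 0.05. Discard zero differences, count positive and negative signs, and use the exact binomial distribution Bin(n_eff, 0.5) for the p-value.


Step 1: Discard zero differences. Original n = 9; n_eff = number of nonzero differences = 7.
Nonzero differences (with sign): -8, +8, -5, +2, +2, +2, +5
Step 2: Count signs: positive = 5, negative = 2.
Step 3: Under H0: P(positive) = 0.5, so the number of positives S ~ Bin(7, 0.5).
Step 4: Two-sided exact p-value = sum of Bin(7,0.5) probabilities at or below the observed probability = 0.453125.
Step 5: alpha = 0.05. fail to reject H0.

n_eff = 7, pos = 5, neg = 2, p = 0.453125, fail to reject H0.


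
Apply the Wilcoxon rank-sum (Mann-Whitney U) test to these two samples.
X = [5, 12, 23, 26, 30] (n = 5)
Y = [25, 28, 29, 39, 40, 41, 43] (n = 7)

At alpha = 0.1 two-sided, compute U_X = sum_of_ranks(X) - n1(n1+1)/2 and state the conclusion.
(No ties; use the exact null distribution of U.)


Step 1: Combine and sort all 12 observations; assign midranks.
sorted (value, group): (5,X), (12,X), (23,X), (25,Y), (26,X), (28,Y), (29,Y), (30,X), (39,Y), (40,Y), (41,Y), (43,Y)
ranks: 5->1, 12->2, 23->3, 25->4, 26->5, 28->6, 29->7, 30->8, 39->9, 40->10, 41->11, 43->12
Step 2: Rank sum for X: R1 = 1 + 2 + 3 + 5 + 8 = 19.
Step 3: U_X = R1 - n1(n1+1)/2 = 19 - 5*6/2 = 19 - 15 = 4.
       U_Y = n1*n2 - U_X = 35 - 4 = 31.
Step 4: No ties, so the exact null distribution of U (based on enumerating the C(12,5) = 792 equally likely rank assignments) gives the two-sided p-value.
Step 5: p-value = 0.030303; compare to alpha = 0.1. reject H0.

U_X = 4, p = 0.030303, reject H0 at alpha = 0.1.


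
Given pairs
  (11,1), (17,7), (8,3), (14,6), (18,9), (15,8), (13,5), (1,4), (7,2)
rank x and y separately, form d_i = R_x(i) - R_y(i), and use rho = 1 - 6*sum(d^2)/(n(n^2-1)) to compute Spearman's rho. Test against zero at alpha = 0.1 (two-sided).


Step 1: Rank x and y separately (midranks; no ties here).
rank(x): 11->4, 17->8, 8->3, 14->6, 18->9, 15->7, 13->5, 1->1, 7->2
rank(y): 1->1, 7->7, 3->3, 6->6, 9->9, 8->8, 5->5, 4->4, 2->2
Step 2: d_i = R_x(i) - R_y(i); compute d_i^2.
  (4-1)^2=9, (8-7)^2=1, (3-3)^2=0, (6-6)^2=0, (9-9)^2=0, (7-8)^2=1, (5-5)^2=0, (1-4)^2=9, (2-2)^2=0
sum(d^2) = 20.
Step 3: rho = 1 - 6*20 / (9*(9^2 - 1)) = 1 - 120/720 = 0.833333.
Step 4: Under H0, t = rho * sqrt((n-2)/(1-rho^2)) = 3.9886 ~ t(7).
Step 5: Two-sided p-value from the t-distribution with 7 df = 0.005266.
Step 6: alpha = 0.1. reject H0.

rho = 0.8333, p = 0.005266, reject H0 at alpha = 0.1.


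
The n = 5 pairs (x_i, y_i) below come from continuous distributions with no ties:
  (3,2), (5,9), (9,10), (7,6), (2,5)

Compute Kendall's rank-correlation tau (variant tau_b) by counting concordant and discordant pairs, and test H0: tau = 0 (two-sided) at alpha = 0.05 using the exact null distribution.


Step 1: Enumerate the 10 unordered pairs (i,j) with i<j and classify each by sign(x_j-x_i) * sign(y_j-y_i).
  (1,2):dx=+2,dy=+7->C; (1,3):dx=+6,dy=+8->C; (1,4):dx=+4,dy=+4->C; (1,5):dx=-1,dy=+3->D
  (2,3):dx=+4,dy=+1->C; (2,4):dx=+2,dy=-3->D; (2,5):dx=-3,dy=-4->C; (3,4):dx=-2,dy=-4->C
  (3,5):dx=-7,dy=-5->C; (4,5):dx=-5,dy=-1->C
Step 2: C = 8, D = 2, total pairs = 10.
Step 3: tau = (C - D)/(n(n-1)/2) = (8 - 2)/10 = 0.600000.
Step 4: Exact two-sided p-value (enumerate n! = 120 permutations of y under H0): p = 0.233333.
Step 5: alpha = 0.05. fail to reject H0.

tau_b = 0.6000 (C=8, D=2), p = 0.233333, fail to reject H0.


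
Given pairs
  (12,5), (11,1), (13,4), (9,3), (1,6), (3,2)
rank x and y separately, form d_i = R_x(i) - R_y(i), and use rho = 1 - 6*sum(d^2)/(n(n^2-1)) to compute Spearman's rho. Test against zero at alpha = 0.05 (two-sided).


Step 1: Rank x and y separately (midranks; no ties here).
rank(x): 12->5, 11->4, 13->6, 9->3, 1->1, 3->2
rank(y): 5->5, 1->1, 4->4, 3->3, 6->6, 2->2
Step 2: d_i = R_x(i) - R_y(i); compute d_i^2.
  (5-5)^2=0, (4-1)^2=9, (6-4)^2=4, (3-3)^2=0, (1-6)^2=25, (2-2)^2=0
sum(d^2) = 38.
Step 3: rho = 1 - 6*38 / (6*(6^2 - 1)) = 1 - 228/210 = -0.085714.
Step 4: Under H0, t = rho * sqrt((n-2)/(1-rho^2)) = -0.1721 ~ t(4).
Step 5: Two-sided p-value from the t-distribution with 4 df = 0.871743.
Step 6: alpha = 0.05. fail to reject H0.

rho = -0.0857, p = 0.871743, fail to reject H0 at alpha = 0.05.


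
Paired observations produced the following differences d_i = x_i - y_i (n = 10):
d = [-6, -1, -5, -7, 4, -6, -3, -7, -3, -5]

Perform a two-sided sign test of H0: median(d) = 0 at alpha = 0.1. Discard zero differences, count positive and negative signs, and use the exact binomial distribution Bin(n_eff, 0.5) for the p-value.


Step 1: Discard zero differences. Original n = 10; n_eff = number of nonzero differences = 10.
Nonzero differences (with sign): -6, -1, -5, -7, +4, -6, -3, -7, -3, -5
Step 2: Count signs: positive = 1, negative = 9.
Step 3: Under H0: P(positive) = 0.5, so the number of positives S ~ Bin(10, 0.5).
Step 4: Two-sided exact p-value = sum of Bin(10,0.5) probabilities at or below the observed probability = 0.021484.
Step 5: alpha = 0.1. reject H0.

n_eff = 10, pos = 1, neg = 9, p = 0.021484, reject H0.


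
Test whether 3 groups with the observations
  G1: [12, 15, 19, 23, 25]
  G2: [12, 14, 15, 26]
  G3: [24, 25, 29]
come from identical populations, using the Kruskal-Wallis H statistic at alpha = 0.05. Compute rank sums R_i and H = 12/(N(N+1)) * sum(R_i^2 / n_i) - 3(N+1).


Step 1: Combine all N = 12 observations and assign midranks.
sorted (value, group, rank): (12,G1,1.5), (12,G2,1.5), (14,G2,3), (15,G1,4.5), (15,G2,4.5), (19,G1,6), (23,G1,7), (24,G3,8), (25,G1,9.5), (25,G3,9.5), (26,G2,11), (29,G3,12)
Step 2: Sum ranks within each group.
R_1 = 28.5 (n_1 = 5)
R_2 = 20 (n_2 = 4)
R_3 = 29.5 (n_3 = 3)
Step 3: H = 12/(N(N+1)) * sum(R_i^2/n_i) - 3(N+1)
     = 12/(12*13) * (28.5^2/5 + 20^2/4 + 29.5^2/3) - 3*13
     = 0.076923 * 552.533 - 39
     = 3.502564.
Step 4: Ties present; correction factor C = 1 - 18/(12^3 - 12) = 0.989510. Corrected H = 3.502564 / 0.989510 = 3.539694.
Step 5: Under H0, H ~ chi^2(2); p-value = 0.170359.
Step 6: alpha = 0.05. fail to reject H0.

H = 3.5397, df = 2, p = 0.170359, fail to reject H0.


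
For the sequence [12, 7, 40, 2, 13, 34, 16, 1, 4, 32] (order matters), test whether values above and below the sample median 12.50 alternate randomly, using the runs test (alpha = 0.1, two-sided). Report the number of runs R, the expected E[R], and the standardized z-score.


Step 1: Compute median = 12.50; label A = above, B = below.
Labels in order: BBABAAABBA  (n_A = 5, n_B = 5)
Step 2: Count runs R = 6.
Step 3: Under H0 (random ordering), E[R] = 2*n_A*n_B/(n_A+n_B) + 1 = 2*5*5/10 + 1 = 6.0000.
        Var[R] = 2*n_A*n_B*(2*n_A*n_B - n_A - n_B) / ((n_A+n_B)^2 * (n_A+n_B-1)) = 2000/900 = 2.2222.
        SD[R] = 1.4907.
Step 4: R = E[R], so z = 0 with no continuity correction.
Step 5: Two-sided p-value via normal approximation = 2*(1 - Phi(|z|)) = 1.000000.
Step 6: alpha = 0.1. fail to reject H0.

R = 6, z = 0.0000, p = 1.000000, fail to reject H0.


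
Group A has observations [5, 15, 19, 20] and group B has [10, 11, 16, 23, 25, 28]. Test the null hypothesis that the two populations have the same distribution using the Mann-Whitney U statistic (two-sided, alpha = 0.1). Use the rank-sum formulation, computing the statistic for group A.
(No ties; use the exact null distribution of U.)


Step 1: Combine and sort all 10 observations; assign midranks.
sorted (value, group): (5,X), (10,Y), (11,Y), (15,X), (16,Y), (19,X), (20,X), (23,Y), (25,Y), (28,Y)
ranks: 5->1, 10->2, 11->3, 15->4, 16->5, 19->6, 20->7, 23->8, 25->9, 28->10
Step 2: Rank sum for X: R1 = 1 + 4 + 6 + 7 = 18.
Step 3: U_X = R1 - n1(n1+1)/2 = 18 - 4*5/2 = 18 - 10 = 8.
       U_Y = n1*n2 - U_X = 24 - 8 = 16.
Step 4: No ties, so the exact null distribution of U (based on enumerating the C(10,4) = 210 equally likely rank assignments) gives the two-sided p-value.
Step 5: p-value = 0.476190; compare to alpha = 0.1. fail to reject H0.

U_X = 8, p = 0.476190, fail to reject H0 at alpha = 0.1.


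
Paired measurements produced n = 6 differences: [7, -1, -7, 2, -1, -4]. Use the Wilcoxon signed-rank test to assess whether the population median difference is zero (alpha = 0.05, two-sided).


Step 1: Drop any zero differences (none here) and take |d_i|.
|d| = [7, 1, 7, 2, 1, 4]
Step 2: Midrank |d_i| (ties get averaged ranks).
ranks: |7|->5.5, |1|->1.5, |7|->5.5, |2|->3, |1|->1.5, |4|->4
Step 3: Attach original signs; sum ranks with positive sign and with negative sign.
W+ = 5.5 + 3 = 8.5
W- = 1.5 + 5.5 + 1.5 + 4 = 12.5
(Check: W+ + W- = 21 should equal n(n+1)/2 = 21.)
Step 4: Test statistic W = min(W+, W-) = 8.5.
Step 5: Ties in |d|, so use the tie-corrected normal approximation.
        E[W] = n(n+1)/4 = 6*7/4 = 10.5.
        Tie groups: |d|=1 (t=2), |d|=7 (t=2); sum(t^3 - t) = 12.
        Var[W] = n(n+1)(2n+1)/24 - sum(t^3-t)/48 = 546/24 - 12/48 = 22.5.
        z = (W - E[W]) / sqrt(Var[W]) = (8.5 - 10.5) / 4.7434 = -0.4216.
        Two-sided p = 2*Phi(z) = 0.673290.
Step 6: alpha = 0.05. fail to reject H0.

W+ = 8.5, W- = 12.5, W = min = 8.5, p = 0.673290, fail to reject H0.


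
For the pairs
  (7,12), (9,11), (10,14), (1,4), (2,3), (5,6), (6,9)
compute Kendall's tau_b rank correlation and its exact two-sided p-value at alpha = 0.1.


Step 1: Enumerate the 21 unordered pairs (i,j) with i<j and classify each by sign(x_j-x_i) * sign(y_j-y_i).
  (1,2):dx=+2,dy=-1->D; (1,3):dx=+3,dy=+2->C; (1,4):dx=-6,dy=-8->C; (1,5):dx=-5,dy=-9->C
  (1,6):dx=-2,dy=-6->C; (1,7):dx=-1,dy=-3->C; (2,3):dx=+1,dy=+3->C; (2,4):dx=-8,dy=-7->C
  (2,5):dx=-7,dy=-8->C; (2,6):dx=-4,dy=-5->C; (2,7):dx=-3,dy=-2->C; (3,4):dx=-9,dy=-10->C
  (3,5):dx=-8,dy=-11->C; (3,6):dx=-5,dy=-8->C; (3,7):dx=-4,dy=-5->C; (4,5):dx=+1,dy=-1->D
  (4,6):dx=+4,dy=+2->C; (4,7):dx=+5,dy=+5->C; (5,6):dx=+3,dy=+3->C; (5,7):dx=+4,dy=+6->C
  (6,7):dx=+1,dy=+3->C
Step 2: C = 19, D = 2, total pairs = 21.
Step 3: tau = (C - D)/(n(n-1)/2) = (19 - 2)/21 = 0.809524.
Step 4: Exact two-sided p-value (enumerate n! = 5040 permutations of y under H0): p = 0.010714.
Step 5: alpha = 0.1. reject H0.

tau_b = 0.8095 (C=19, D=2), p = 0.010714, reject H0.


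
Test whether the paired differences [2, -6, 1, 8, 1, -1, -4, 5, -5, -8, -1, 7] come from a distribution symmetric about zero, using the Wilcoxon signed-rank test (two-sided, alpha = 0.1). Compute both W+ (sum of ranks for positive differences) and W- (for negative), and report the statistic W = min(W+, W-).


Step 1: Drop any zero differences (none here) and take |d_i|.
|d| = [2, 6, 1, 8, 1, 1, 4, 5, 5, 8, 1, 7]
Step 2: Midrank |d_i| (ties get averaged ranks).
ranks: |2|->5, |6|->9, |1|->2.5, |8|->11.5, |1|->2.5, |1|->2.5, |4|->6, |5|->7.5, |5|->7.5, |8|->11.5, |1|->2.5, |7|->10
Step 3: Attach original signs; sum ranks with positive sign and with negative sign.
W+ = 5 + 2.5 + 11.5 + 2.5 + 7.5 + 10 = 39
W- = 9 + 2.5 + 6 + 7.5 + 11.5 + 2.5 = 39
(Check: W+ + W- = 78 should equal n(n+1)/2 = 78.)
Step 4: Test statistic W = min(W+, W-) = 39.
Step 5: Ties in |d|, so use the tie-corrected normal approximation.
        E[W] = n(n+1)/4 = 12*13/4 = 39.
        Tie groups: |d|=1 (t=4), |d|=5 (t=2), |d|=8 (t=2); sum(t^3 - t) = 72.
        Var[W] = n(n+1)(2n+1)/24 - sum(t^3-t)/48 = 3900/24 - 72/48 = 161.
        z = (W - E[W]) / sqrt(Var[W]) = (39 - 39) / 12.6886 = 0.0000.
        Two-sided p = 2*Phi(z) = 1.000000.
Step 6: alpha = 0.1. fail to reject H0.

W+ = 39, W- = 39, W = min = 39, p = 1.000000, fail to reject H0.


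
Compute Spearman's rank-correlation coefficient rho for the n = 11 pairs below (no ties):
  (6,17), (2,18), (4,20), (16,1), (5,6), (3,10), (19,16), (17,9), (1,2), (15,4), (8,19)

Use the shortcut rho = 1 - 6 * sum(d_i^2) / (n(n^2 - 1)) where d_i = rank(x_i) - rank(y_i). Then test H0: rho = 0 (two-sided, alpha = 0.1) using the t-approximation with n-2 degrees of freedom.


Step 1: Rank x and y separately (midranks; no ties here).
rank(x): 6->6, 2->2, 4->4, 16->9, 5->5, 3->3, 19->11, 17->10, 1->1, 15->8, 8->7
rank(y): 17->8, 18->9, 20->11, 1->1, 6->4, 10->6, 16->7, 9->5, 2->2, 4->3, 19->10
Step 2: d_i = R_x(i) - R_y(i); compute d_i^2.
  (6-8)^2=4, (2-9)^2=49, (4-11)^2=49, (9-1)^2=64, (5-4)^2=1, (3-6)^2=9, (11-7)^2=16, (10-5)^2=25, (1-2)^2=1, (8-3)^2=25, (7-10)^2=9
sum(d^2) = 252.
Step 3: rho = 1 - 6*252 / (11*(11^2 - 1)) = 1 - 1512/1320 = -0.145455.
Step 4: Under H0, t = rho * sqrt((n-2)/(1-rho^2)) = -0.4411 ~ t(9).
Step 5: Two-sided p-value from the t-distribution with 9 df = 0.669579.
Step 6: alpha = 0.1. fail to reject H0.

rho = -0.1455, p = 0.669579, fail to reject H0 at alpha = 0.1.


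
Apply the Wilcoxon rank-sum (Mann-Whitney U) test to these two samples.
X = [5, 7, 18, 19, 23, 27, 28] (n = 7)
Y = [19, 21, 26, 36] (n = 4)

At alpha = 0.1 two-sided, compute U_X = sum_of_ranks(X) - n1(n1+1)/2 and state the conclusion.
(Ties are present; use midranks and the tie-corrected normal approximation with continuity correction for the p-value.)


Step 1: Combine and sort all 11 observations; assign midranks.
sorted (value, group): (5,X), (7,X), (18,X), (19,X), (19,Y), (21,Y), (23,X), (26,Y), (27,X), (28,X), (36,Y)
ranks: 5->1, 7->2, 18->3, 19->4.5, 19->4.5, 21->6, 23->7, 26->8, 27->9, 28->10, 36->11
Step 2: Rank sum for X: R1 = 1 + 2 + 3 + 4.5 + 7 + 9 + 10 = 36.5.
Step 3: U_X = R1 - n1(n1+1)/2 = 36.5 - 7*8/2 = 36.5 - 28 = 8.5.
       U_Y = n1*n2 - U_X = 28 - 8.5 = 19.5.
Step 4: Ties are present, so use the tie-corrected normal approximation (with continuity correction) for the p-value.
Step 5: p-value = 0.343605; compare to alpha = 0.1. fail to reject H0.

U_X = 8.5, p = 0.343605, fail to reject H0 at alpha = 0.1.


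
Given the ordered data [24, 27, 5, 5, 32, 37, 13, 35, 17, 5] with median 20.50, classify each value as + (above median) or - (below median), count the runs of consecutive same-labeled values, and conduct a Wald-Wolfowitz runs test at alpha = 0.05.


Step 1: Compute median = 20.50; label A = above, B = below.
Labels in order: AABBAABABB  (n_A = 5, n_B = 5)
Step 2: Count runs R = 6.
Step 3: Under H0 (random ordering), E[R] = 2*n_A*n_B/(n_A+n_B) + 1 = 2*5*5/10 + 1 = 6.0000.
        Var[R] = 2*n_A*n_B*(2*n_A*n_B - n_A - n_B) / ((n_A+n_B)^2 * (n_A+n_B-1)) = 2000/900 = 2.2222.
        SD[R] = 1.4907.
Step 4: R = E[R], so z = 0 with no continuity correction.
Step 5: Two-sided p-value via normal approximation = 2*(1 - Phi(|z|)) = 1.000000.
Step 6: alpha = 0.05. fail to reject H0.

R = 6, z = 0.0000, p = 1.000000, fail to reject H0.


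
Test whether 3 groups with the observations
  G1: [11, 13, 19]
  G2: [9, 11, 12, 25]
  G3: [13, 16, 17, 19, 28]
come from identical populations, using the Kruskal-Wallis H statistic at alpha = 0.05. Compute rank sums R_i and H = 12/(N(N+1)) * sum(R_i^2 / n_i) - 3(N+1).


Step 1: Combine all N = 12 observations and assign midranks.
sorted (value, group, rank): (9,G2,1), (11,G1,2.5), (11,G2,2.5), (12,G2,4), (13,G1,5.5), (13,G3,5.5), (16,G3,7), (17,G3,8), (19,G1,9.5), (19,G3,9.5), (25,G2,11), (28,G3,12)
Step 2: Sum ranks within each group.
R_1 = 17.5 (n_1 = 3)
R_2 = 18.5 (n_2 = 4)
R_3 = 42 (n_3 = 5)
Step 3: H = 12/(N(N+1)) * sum(R_i^2/n_i) - 3(N+1)
     = 12/(12*13) * (17.5^2/3 + 18.5^2/4 + 42^2/5) - 3*13
     = 0.076923 * 540.446 - 39
     = 2.572756.
Step 4: Ties present; correction factor C = 1 - 18/(12^3 - 12) = 0.989510. Corrected H = 2.572756 / 0.989510 = 2.600029.
Step 5: Under H0, H ~ chi^2(2); p-value = 0.272528.
Step 6: alpha = 0.05. fail to reject H0.

H = 2.6000, df = 2, p = 0.272528, fail to reject H0.


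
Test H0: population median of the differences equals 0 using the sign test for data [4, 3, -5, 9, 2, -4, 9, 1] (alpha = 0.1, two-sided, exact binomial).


Step 1: Discard zero differences. Original n = 8; n_eff = number of nonzero differences = 8.
Nonzero differences (with sign): +4, +3, -5, +9, +2, -4, +9, +1
Step 2: Count signs: positive = 6, negative = 2.
Step 3: Under H0: P(positive) = 0.5, so the number of positives S ~ Bin(8, 0.5).
Step 4: Two-sided exact p-value = sum of Bin(8,0.5) probabilities at or below the observed probability = 0.289062.
Step 5: alpha = 0.1. fail to reject H0.

n_eff = 8, pos = 6, neg = 2, p = 0.289062, fail to reject H0.


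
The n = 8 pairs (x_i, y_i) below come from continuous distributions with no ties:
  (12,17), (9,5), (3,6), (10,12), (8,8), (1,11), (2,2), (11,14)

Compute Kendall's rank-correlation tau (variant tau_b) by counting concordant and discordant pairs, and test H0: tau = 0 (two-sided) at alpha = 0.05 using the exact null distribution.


Step 1: Enumerate the 28 unordered pairs (i,j) with i<j and classify each by sign(x_j-x_i) * sign(y_j-y_i).
  (1,2):dx=-3,dy=-12->C; (1,3):dx=-9,dy=-11->C; (1,4):dx=-2,dy=-5->C; (1,5):dx=-4,dy=-9->C
  (1,6):dx=-11,dy=-6->C; (1,7):dx=-10,dy=-15->C; (1,8):dx=-1,dy=-3->C; (2,3):dx=-6,dy=+1->D
  (2,4):dx=+1,dy=+7->C; (2,5):dx=-1,dy=+3->D; (2,6):dx=-8,dy=+6->D; (2,7):dx=-7,dy=-3->C
  (2,8):dx=+2,dy=+9->C; (3,4):dx=+7,dy=+6->C; (3,5):dx=+5,dy=+2->C; (3,6):dx=-2,dy=+5->D
  (3,7):dx=-1,dy=-4->C; (3,8):dx=+8,dy=+8->C; (4,5):dx=-2,dy=-4->C; (4,6):dx=-9,dy=-1->C
  (4,7):dx=-8,dy=-10->C; (4,8):dx=+1,dy=+2->C; (5,6):dx=-7,dy=+3->D; (5,7):dx=-6,dy=-6->C
  (5,8):dx=+3,dy=+6->C; (6,7):dx=+1,dy=-9->D; (6,8):dx=+10,dy=+3->C; (7,8):dx=+9,dy=+12->C
Step 2: C = 22, D = 6, total pairs = 28.
Step 3: tau = (C - D)/(n(n-1)/2) = (22 - 6)/28 = 0.571429.
Step 4: Exact two-sided p-value (enumerate n! = 40320 permutations of y under H0): p = 0.061012.
Step 5: alpha = 0.05. fail to reject H0.

tau_b = 0.5714 (C=22, D=6), p = 0.061012, fail to reject H0.
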